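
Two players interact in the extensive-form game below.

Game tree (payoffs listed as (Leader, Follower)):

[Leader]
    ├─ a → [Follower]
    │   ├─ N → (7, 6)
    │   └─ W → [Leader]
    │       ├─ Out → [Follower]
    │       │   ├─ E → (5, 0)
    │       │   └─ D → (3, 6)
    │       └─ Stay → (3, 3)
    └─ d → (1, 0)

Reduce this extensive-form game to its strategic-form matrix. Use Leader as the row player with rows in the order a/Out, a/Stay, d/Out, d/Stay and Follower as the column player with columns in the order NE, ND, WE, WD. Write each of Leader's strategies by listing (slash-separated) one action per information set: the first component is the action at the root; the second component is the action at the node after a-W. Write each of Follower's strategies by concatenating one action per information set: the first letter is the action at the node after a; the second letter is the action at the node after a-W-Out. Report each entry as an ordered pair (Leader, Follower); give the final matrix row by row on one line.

Row a/Out: NE→(7,6), ND→(7,6), WE→(5,0), WD→(3,6)
Row a/Stay: NE→(7,6), ND→(7,6), WE→(3,3), WD→(3,3)
Row d/Out: NE→(1,0), ND→(1,0), WE→(1,0), WD→(1,0)
Row d/Stay: NE→(1,0), ND→(1,0), WE→(1,0), WD→(1,0)

a/Out: (7,6) (7,6) (5,0) (3,6) | a/Stay: (7,6) (7,6) (3,3) (3,3) | d/Out: (1,0) (1,0) (1,0) (1,0) | d/Stay: (1,0) (1,0) (1,0) (1,0)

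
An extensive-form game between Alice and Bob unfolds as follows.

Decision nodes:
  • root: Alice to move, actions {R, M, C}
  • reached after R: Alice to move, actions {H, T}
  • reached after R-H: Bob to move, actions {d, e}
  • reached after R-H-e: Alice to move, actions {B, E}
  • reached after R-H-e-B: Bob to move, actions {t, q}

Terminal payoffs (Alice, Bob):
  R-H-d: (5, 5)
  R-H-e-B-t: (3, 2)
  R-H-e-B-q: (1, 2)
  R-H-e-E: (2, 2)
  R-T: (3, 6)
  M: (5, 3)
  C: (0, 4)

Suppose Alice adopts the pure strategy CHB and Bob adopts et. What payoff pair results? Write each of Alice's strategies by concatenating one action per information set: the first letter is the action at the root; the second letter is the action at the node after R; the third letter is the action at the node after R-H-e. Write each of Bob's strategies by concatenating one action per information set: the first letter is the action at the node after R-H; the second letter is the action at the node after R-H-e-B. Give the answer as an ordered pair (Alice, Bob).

(0, 4)

Trace the play path from the root:
  Alice plays C
→ terminal payoff (0, 4).
(Alice's choice at the node after R is never reached on this path, so it doesn't affect the outcome.)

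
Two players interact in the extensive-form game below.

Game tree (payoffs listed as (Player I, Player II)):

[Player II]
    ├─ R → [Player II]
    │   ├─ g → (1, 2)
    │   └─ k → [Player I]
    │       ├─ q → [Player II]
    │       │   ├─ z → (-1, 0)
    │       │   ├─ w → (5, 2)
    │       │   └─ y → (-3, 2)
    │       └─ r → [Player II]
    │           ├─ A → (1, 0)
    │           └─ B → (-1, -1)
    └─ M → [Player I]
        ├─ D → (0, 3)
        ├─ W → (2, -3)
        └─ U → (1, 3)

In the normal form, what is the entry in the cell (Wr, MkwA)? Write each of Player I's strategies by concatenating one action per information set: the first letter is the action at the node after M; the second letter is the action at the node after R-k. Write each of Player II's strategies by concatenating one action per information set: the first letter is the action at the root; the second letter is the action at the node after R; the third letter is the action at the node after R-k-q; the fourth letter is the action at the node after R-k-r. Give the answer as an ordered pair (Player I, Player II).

(2, -3)

Trace the play path from the root:
  Player II plays M
  Player I plays W at [M]
→ terminal payoff (2, -3).
(Player I's choice at the node after R-k is never reached on this path, so it doesn't affect the outcome.)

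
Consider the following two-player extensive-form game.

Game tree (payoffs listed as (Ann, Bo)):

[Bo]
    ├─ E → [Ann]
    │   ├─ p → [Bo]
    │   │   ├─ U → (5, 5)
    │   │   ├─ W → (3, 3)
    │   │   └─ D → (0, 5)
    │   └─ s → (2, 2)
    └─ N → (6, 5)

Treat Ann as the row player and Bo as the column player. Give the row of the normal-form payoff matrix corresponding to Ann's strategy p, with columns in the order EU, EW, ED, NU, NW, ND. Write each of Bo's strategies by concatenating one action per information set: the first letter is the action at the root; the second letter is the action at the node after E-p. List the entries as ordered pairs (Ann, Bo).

vs EU: Bo plays E → Ann plays p at [E] → Bo plays U at [E-p] → (5, 5)
vs EW: Bo plays E → Ann plays p at [E] → Bo plays W at [E-p] → (3, 3)
vs ED: Bo plays E → Ann plays p at [E] → Bo plays D at [E-p] → (0, 5)
vs NU: Bo plays N → (6, 5)
vs NW: Bo plays N → (6, 5)
vs ND: Bo plays N → (6, 5)

(5,5) (3,3) (0,5) (6,5) (6,5) (6,5)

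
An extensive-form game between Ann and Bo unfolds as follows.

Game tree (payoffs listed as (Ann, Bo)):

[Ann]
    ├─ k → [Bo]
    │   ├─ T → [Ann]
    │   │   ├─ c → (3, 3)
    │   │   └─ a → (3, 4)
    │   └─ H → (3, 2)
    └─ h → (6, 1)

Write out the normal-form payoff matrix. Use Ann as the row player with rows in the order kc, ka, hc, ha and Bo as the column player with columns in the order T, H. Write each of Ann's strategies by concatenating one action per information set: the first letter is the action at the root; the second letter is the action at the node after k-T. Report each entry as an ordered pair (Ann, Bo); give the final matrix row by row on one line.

kc: (3,3) (3,2) | ka: (3,4) (3,2) | hc: (6,1) (6,1) | ha: (6,1) (6,1)

Row kc: T→(3,3), H→(3,2)
Row ka: T→(3,4), H→(3,2)
Row hc: T→(6,1), H→(6,1)
Row ha: T→(6,1), H→(6,1)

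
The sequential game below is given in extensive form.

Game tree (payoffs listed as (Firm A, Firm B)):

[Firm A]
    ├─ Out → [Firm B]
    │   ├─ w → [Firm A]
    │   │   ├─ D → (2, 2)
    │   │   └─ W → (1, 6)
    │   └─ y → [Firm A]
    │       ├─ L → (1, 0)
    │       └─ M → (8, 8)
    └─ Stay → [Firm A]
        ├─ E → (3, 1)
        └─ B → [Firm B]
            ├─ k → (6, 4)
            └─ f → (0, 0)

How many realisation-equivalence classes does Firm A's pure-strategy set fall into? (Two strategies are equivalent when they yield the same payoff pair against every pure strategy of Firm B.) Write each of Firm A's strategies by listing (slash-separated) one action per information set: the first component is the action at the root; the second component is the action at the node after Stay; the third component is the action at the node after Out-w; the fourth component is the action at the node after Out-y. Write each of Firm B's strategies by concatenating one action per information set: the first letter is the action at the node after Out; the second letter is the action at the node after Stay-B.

6

Firm A has 16 pure strategies: Out/E/D/L, Out/E/D/M, Out/E/W/L, Out/E/W/M, Out/B/D/L, Out/B/D/M, Out/B/W/L, Out/B/W/M, Stay/E/D/L, Stay/E/D/M, Stay/E/W/L, Stay/E/W/M, Stay/B/D/L, Stay/B/D/M, Stay/B/W/L, Stay/B/W/M. Columns: wk, wf, yk, yf.
{Out/E/D/L, Out/B/D/L} → row (2,2) (2,2) (1,0) (1,0)
{Out/E/D/M, Out/B/D/M} → row (2,2) (2,2) (8,8) (8,8)
{Out/E/W/L, Out/B/W/L} → row (1,6) (1,6) (1,0) (1,0)
{Out/E/W/M, Out/B/W/M} → row (1,6) (1,6) (8,8) (8,8)
{Stay/E/D/L, Stay/E/D/M, Stay/E/W/L, Stay/E/W/M} → row (3,1) (3,1) (3,1) (3,1)
{Stay/B/D/L, Stay/B/D/M, Stay/B/W/L, Stay/B/W/M} → row (6,4) (0,0) (6,4) (0,0)
That's 6 distinct rows out of 16 strategies.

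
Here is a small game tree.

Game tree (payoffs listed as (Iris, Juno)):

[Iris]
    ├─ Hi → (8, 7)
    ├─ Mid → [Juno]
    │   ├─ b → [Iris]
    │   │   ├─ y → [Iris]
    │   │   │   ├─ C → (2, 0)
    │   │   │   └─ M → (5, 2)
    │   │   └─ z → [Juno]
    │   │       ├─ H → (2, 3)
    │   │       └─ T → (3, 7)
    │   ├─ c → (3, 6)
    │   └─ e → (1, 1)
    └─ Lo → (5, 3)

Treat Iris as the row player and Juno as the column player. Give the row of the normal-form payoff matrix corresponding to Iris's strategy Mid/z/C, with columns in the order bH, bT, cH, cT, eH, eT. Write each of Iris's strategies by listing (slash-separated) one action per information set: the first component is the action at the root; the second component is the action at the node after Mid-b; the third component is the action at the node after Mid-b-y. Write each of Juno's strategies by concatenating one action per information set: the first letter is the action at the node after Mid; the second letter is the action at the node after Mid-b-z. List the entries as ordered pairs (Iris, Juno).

(2,3) (3,7) (3,6) (3,6) (1,1) (1,1)

vs bH: Iris plays Mid → Juno plays b at [Mid] → Iris plays z at [Mid-b] → Juno plays H at [Mid-b-z] → (2, 3)
vs bT: Iris plays Mid → Juno plays b at [Mid] → Iris plays z at [Mid-b] → Juno plays T at [Mid-b-z] → (3, 7)
vs cH: Iris plays Mid → Juno plays c at [Mid] → (3, 6)
vs cT: Iris plays Mid → Juno plays c at [Mid] → (3, 6)
vs eH: Iris plays Mid → Juno plays e at [Mid] → (1, 1)
vs eT: Iris plays Mid → Juno plays e at [Mid] → (1, 1)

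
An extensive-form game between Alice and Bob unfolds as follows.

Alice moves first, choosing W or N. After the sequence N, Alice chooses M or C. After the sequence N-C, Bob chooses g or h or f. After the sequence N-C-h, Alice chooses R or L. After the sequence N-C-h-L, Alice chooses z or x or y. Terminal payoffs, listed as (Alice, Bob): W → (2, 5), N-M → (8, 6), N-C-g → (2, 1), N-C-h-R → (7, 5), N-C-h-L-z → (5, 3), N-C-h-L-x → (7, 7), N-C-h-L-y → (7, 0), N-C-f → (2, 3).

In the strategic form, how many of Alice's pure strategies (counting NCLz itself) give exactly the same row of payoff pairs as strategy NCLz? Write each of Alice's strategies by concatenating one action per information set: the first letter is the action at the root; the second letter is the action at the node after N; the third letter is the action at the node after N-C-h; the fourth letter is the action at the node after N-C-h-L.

Row for NCLz (columns g, h, f): (2,1) (5,3) (2,3).
Every one of Alice's information sets is on the play path for some reply by Bob when Alice follows NCLz.
Changing the action at any of them therefore changes at least one column, so only NCLz itself gives this row.

1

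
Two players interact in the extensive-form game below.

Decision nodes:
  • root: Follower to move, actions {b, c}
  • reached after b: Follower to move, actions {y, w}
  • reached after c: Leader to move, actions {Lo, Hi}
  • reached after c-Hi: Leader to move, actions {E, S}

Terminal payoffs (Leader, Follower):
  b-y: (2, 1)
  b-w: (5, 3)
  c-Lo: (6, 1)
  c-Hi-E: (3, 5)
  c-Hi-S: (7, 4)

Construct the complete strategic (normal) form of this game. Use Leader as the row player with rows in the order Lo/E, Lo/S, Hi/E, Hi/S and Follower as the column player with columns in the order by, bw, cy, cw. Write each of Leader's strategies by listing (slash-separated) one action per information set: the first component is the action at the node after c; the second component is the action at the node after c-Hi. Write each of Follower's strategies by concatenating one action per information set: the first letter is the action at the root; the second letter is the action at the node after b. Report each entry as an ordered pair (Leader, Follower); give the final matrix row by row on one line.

Row Lo/E: by→(2,1), bw→(5,3), cy→(6,1), cw→(6,1)
Row Lo/S: by→(2,1), bw→(5,3), cy→(6,1), cw→(6,1)
Row Hi/E: by→(2,1), bw→(5,3), cy→(3,5), cw→(3,5)
Row Hi/S: by→(2,1), bw→(5,3), cy→(7,4), cw→(7,4)

Lo/E: (2,1) (5,3) (6,1) (6,1) | Lo/S: (2,1) (5,3) (6,1) (6,1) | Hi/E: (2,1) (5,3) (3,5) (3,5) | Hi/S: (2,1) (5,3) (7,4) (7,4)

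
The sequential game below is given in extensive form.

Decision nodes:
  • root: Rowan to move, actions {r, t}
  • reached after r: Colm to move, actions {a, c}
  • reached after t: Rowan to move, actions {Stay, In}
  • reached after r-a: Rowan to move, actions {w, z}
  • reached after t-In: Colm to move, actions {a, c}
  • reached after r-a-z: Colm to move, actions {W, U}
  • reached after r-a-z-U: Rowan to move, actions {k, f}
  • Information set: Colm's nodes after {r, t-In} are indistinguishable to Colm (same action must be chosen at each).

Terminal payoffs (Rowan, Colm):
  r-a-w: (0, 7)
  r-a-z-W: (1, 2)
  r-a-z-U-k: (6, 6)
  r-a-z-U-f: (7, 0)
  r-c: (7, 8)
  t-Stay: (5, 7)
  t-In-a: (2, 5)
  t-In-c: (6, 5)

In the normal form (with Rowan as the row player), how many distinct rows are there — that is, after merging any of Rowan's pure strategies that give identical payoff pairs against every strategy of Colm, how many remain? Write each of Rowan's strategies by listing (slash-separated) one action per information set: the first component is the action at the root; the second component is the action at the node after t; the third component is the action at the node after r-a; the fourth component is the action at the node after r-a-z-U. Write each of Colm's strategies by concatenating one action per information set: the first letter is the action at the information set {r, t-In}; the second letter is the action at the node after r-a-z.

Rowan has 16 pure strategies: r/Stay/w/k, r/Stay/w/f, r/Stay/z/k, r/Stay/z/f, r/In/w/k, r/In/w/f, r/In/z/k, r/In/z/f, t/Stay/w/k, t/Stay/w/f, t/Stay/z/k, t/Stay/z/f, t/In/w/k, t/In/w/f, t/In/z/k, t/In/z/f. Columns: aW, aU, cW, cU.
{r/Stay/w/k, r/Stay/w/f, r/In/w/k, r/In/w/f} → row (0,7) (0,7) (7,8) (7,8)
{r/Stay/z/k, r/In/z/k} → row (1,2) (6,6) (7,8) (7,8)
{r/Stay/z/f, r/In/z/f} → row (1,2) (7,0) (7,8) (7,8)
{t/Stay/w/k, t/Stay/w/f, t/Stay/z/k, t/Stay/z/f} → row (5,7) (5,7) (5,7) (5,7)
{t/In/w/k, t/In/w/f, t/In/z/k, t/In/z/f} → row (2,5) (2,5) (6,5) (6,5)
That's 5 distinct rows out of 16 strategies.

5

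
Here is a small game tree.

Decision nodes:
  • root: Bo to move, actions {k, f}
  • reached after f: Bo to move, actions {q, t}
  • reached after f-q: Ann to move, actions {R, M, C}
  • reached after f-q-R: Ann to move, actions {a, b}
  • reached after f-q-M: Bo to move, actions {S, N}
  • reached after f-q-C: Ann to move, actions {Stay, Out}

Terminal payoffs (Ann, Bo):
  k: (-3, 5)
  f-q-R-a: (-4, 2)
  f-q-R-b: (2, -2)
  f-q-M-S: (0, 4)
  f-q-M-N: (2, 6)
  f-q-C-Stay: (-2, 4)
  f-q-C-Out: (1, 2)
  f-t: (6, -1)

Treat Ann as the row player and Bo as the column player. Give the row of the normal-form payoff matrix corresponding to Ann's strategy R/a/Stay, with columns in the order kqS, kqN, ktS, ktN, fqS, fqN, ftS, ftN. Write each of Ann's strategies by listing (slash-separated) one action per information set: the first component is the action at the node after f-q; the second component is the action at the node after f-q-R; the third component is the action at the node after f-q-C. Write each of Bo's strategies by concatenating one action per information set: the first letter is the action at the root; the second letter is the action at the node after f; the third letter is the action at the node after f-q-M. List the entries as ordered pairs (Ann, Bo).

(-3,5) (-3,5) (-3,5) (-3,5) (-4,2) (-4,2) (6,-1) (6,-1)

vs kqS: Bo plays k → (-3, 5)
vs kqN: Bo plays k → (-3, 5)
vs ktS: Bo plays k → (-3, 5)
vs ktN: Bo plays k → (-3, 5)
vs fqS: Bo plays f → Bo plays q at [f] → Ann plays R at [f-q] → Ann plays a at [f-q-R] → (-4, 2)
vs fqN: Bo plays f → Bo plays q at [f] → Ann plays R at [f-q] → Ann plays a at [f-q-R] → (-4, 2)
vs ftS: Bo plays f → Bo plays t at [f] → (6, -1)
vs ftN: Bo plays f → Bo plays t at [f] → (6, -1)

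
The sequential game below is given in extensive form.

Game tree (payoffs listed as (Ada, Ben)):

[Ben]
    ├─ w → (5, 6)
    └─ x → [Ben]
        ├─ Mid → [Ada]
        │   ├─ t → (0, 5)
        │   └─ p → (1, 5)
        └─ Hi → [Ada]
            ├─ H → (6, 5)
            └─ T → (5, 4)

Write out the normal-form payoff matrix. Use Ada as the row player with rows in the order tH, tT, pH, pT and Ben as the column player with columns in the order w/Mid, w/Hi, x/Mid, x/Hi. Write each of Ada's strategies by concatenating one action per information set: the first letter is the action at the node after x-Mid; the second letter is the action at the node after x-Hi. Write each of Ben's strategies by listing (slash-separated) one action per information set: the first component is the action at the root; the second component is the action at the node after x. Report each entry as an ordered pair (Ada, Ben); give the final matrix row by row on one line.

tH: (5,6) (5,6) (0,5) (6,5) | tT: (5,6) (5,6) (0,5) (5,4) | pH: (5,6) (5,6) (1,5) (6,5) | pT: (5,6) (5,6) (1,5) (5,4)

        w/Mid     w/Hi    x/Mid     x/Hi
  tH    (5,6)    (5,6)    (0,5)    (6,5)
  tT    (5,6)    (5,6)    (0,5)    (5,4)
  pH    (5,6)    (5,6)    (1,5)    (6,5)
  pT    (5,6)    (5,6)    (1,5)    (5,4)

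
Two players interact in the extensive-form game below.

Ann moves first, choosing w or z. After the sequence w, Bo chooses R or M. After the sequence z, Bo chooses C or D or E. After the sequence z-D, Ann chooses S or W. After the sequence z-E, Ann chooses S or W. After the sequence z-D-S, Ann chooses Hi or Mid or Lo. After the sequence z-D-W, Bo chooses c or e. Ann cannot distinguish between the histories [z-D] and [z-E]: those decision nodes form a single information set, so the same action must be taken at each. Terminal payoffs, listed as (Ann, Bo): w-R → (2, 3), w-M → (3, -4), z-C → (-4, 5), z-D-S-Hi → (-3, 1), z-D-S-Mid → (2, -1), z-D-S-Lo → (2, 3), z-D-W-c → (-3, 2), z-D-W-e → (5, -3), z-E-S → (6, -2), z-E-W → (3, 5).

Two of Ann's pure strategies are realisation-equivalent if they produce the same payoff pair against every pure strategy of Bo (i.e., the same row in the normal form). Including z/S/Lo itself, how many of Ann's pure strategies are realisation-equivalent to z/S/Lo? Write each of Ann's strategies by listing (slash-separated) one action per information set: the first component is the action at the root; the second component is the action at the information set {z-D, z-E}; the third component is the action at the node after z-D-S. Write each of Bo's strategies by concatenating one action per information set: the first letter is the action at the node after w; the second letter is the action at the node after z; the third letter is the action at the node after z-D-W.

Row for z/S/Lo (columns RCc, RCe, RDc, RDe, REc, REe, MCc, MCe, MDc, MDe, MEc, MEe): (-4,5) (-4,5) (2,3) (2,3) (6,-2) (6,-2) (-4,5) (-4,5) (2,3) (2,3) (6,-2) (6,-2).
Every one of Ann's information sets is on the play path for some reply by Bo when Ann follows z/S/Lo.
Changing the action at any of them therefore changes at least one column, so only z/S/Lo itself gives this row.

1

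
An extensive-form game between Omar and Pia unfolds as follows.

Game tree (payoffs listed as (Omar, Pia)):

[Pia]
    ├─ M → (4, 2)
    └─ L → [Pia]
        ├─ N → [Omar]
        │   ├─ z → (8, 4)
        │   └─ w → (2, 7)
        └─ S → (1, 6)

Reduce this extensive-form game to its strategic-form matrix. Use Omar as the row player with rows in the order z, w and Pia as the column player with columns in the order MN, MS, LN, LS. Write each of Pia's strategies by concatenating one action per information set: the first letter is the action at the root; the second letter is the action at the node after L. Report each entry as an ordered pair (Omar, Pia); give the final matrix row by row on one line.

Row z: MN→(4,2), MS→(4,2), LN→(8,4), LS→(1,6)
Row w: MN→(4,2), MS→(4,2), LN→(2,7), LS→(1,6)

z: (4,2) (4,2) (8,4) (1,6) | w: (4,2) (4,2) (2,7) (1,6)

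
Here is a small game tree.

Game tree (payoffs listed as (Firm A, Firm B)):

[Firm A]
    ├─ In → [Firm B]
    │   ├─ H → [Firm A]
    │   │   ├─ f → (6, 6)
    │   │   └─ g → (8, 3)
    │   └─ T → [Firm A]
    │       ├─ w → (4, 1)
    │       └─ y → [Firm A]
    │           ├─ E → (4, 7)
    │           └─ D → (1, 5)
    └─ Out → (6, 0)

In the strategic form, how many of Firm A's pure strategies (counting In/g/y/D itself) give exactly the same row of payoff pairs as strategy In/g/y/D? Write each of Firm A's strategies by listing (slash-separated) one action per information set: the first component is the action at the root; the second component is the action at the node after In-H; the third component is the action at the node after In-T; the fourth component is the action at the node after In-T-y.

Row for In/g/y/D (columns H, T): (8,3) (1,5).
Every one of Firm A's information sets is on the play path for some reply by Firm B when Firm A follows In/g/y/D.
Changing the action at any of them therefore changes at least one column, so only In/g/y/D itself gives this row.

1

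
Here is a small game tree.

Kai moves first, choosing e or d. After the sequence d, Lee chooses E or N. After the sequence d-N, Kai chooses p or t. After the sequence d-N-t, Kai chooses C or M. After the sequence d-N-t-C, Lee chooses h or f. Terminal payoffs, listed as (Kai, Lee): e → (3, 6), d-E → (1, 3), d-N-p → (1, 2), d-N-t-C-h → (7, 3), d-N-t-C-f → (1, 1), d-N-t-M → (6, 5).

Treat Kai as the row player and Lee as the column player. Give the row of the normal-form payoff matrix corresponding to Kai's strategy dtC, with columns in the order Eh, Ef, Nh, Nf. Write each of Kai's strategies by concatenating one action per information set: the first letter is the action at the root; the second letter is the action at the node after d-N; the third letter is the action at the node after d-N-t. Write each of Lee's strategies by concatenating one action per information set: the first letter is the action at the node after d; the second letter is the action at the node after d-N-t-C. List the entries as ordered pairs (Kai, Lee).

vs Eh: Kai plays d → Lee plays E at [d] → (1, 3)
vs Ef: Kai plays d → Lee plays E at [d] → (1, 3)
vs Nh: Kai plays d → Lee plays N at [d] → Kai plays t at [d-N] → Kai plays C at [d-N-t] → Lee plays h at [d-N-t-C] → (7, 3)
vs Nf: Kai plays d → Lee plays N at [d] → Kai plays t at [d-N] → Kai plays C at [d-N-t] → Lee plays f at [d-N-t-C] → (1, 1)

(1,3) (1,3) (7,3) (1,1)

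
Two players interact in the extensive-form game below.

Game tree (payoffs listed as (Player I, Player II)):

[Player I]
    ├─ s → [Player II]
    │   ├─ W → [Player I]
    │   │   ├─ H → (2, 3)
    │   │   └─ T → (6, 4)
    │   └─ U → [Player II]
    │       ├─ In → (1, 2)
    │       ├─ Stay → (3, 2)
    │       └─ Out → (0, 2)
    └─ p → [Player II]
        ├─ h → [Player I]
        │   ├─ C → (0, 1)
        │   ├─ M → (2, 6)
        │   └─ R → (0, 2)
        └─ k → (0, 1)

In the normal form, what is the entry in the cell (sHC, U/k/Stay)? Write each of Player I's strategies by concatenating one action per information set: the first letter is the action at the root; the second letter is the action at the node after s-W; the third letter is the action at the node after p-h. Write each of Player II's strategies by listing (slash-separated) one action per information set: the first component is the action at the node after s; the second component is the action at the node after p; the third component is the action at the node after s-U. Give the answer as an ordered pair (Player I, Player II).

Trace the play path from the root:
  Player I plays s
  Player II plays U at [s]
  Player II plays Stay at [s-U]
→ terminal payoff (3, 2).
(Player I's choice at the node after s-W is never reached on this path, so it doesn't affect the outcome.)

(3, 2)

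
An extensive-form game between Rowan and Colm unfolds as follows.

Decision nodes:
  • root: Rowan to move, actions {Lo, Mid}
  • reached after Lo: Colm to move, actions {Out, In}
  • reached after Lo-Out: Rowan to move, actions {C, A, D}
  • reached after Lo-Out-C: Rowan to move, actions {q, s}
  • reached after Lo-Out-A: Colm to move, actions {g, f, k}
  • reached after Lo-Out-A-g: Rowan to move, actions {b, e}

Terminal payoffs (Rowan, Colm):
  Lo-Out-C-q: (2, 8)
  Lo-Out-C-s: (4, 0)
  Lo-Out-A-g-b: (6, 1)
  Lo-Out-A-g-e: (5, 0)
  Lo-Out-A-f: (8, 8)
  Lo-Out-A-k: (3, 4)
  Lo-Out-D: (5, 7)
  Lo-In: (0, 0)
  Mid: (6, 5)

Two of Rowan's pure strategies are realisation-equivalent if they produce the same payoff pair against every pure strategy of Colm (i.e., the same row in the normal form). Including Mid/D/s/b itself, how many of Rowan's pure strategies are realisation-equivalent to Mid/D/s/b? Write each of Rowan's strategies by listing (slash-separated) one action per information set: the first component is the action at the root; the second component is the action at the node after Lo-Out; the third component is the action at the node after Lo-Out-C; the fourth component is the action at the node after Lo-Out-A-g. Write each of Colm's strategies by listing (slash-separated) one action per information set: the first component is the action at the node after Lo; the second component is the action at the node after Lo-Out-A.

Row for Mid/D/s/b (columns Out/g, Out/f, Out/k, In/g, In/f, In/k): (6,5) (6,5) (6,5) (6,5) (6,5) (6,5).
Under Mid/D/s/b, Rowan's choice at the node after Lo-Out and at the node after Lo-Out-C and at the node after Lo-Out-A-g can never be reached regardless of what Colm does, so varying those choices leaves every outcome unchanged.
Holding the reachable choices fixed and varying the unreachable ones freely already gives 3 × 2 × 2 = 12 equivalent strategies.
No other strategy reproduces this row, so those 12 are the full class: Mid/C/q/b, Mid/C/q/e, Mid/C/s/b, Mid/C/s/e, Mid/A/q/b, Mid/A/q/e, Mid/A/s/b, Mid/A/s/e, Mid/D/q/b, Mid/D/q/e, Mid/D/s/b, Mid/D/s/e.

12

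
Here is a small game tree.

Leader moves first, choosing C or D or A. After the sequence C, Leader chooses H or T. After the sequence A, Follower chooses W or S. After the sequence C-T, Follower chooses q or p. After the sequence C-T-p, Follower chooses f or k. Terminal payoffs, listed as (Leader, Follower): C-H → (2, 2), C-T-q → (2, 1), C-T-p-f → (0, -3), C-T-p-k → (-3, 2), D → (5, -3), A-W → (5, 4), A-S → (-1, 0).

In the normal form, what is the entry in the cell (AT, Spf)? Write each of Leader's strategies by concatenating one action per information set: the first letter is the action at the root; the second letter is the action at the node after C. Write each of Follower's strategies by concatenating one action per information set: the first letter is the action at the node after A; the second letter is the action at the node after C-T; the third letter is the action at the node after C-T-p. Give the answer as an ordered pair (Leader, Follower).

Trace the play path from the root:
  Leader plays A
  Follower plays S at [A]
→ terminal payoff (-1, 0).
(Leader's choice at the node after C is never reached on this path, so it doesn't affect the outcome.)

(-1, 0)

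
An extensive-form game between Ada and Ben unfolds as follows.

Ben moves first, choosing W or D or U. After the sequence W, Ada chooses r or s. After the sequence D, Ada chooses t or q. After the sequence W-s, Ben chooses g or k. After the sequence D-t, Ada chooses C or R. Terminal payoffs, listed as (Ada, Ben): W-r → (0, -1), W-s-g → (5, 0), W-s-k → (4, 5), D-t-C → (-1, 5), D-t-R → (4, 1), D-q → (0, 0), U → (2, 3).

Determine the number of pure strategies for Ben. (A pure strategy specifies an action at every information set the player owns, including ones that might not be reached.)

6

Ben owns the root with actions {W, D, U} — three choices.
Ben owns the node after W-s with actions {g, k} — two choices.
A pure strategy fixes one action at each information set independently, so the count is the product 3 × 2 = 6.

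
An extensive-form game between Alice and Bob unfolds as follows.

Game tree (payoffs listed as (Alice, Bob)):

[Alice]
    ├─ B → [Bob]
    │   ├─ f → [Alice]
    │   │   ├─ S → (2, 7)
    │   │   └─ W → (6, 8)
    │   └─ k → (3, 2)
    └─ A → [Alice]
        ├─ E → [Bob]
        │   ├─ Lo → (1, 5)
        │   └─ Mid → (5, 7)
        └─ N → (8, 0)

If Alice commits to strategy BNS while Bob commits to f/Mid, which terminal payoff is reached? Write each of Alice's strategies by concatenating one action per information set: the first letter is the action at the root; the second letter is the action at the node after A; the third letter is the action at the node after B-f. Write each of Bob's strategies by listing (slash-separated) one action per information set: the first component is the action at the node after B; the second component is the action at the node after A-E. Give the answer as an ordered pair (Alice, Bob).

Trace the play path from the root:
  Alice plays B
  Bob plays f at [B]
  Alice plays S at [B-f]
→ terminal payoff (2, 7).
(Alice's choice at the node after A is never reached on this path, so it doesn't affect the outcome.)

(2, 7)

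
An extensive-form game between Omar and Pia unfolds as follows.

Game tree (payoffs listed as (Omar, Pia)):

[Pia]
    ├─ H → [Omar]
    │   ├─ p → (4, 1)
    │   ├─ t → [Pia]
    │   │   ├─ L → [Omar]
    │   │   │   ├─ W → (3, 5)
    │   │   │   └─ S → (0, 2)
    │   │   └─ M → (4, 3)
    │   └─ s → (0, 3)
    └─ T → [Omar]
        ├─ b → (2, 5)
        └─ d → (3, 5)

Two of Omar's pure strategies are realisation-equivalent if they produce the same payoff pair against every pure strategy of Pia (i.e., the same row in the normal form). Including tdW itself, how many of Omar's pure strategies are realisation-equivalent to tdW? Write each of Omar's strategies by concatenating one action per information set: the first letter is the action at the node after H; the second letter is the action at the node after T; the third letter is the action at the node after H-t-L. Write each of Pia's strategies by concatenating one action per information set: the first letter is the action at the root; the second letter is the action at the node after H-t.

1

Row for tdW (columns HL, HM, TL, TM): (3,5) (4,3) (3,5) (3,5).
Every one of Omar's information sets is on the play path for some reply by Pia when Omar follows tdW.
Changing the action at any of them therefore changes at least one column, so only tdW itself gives this row.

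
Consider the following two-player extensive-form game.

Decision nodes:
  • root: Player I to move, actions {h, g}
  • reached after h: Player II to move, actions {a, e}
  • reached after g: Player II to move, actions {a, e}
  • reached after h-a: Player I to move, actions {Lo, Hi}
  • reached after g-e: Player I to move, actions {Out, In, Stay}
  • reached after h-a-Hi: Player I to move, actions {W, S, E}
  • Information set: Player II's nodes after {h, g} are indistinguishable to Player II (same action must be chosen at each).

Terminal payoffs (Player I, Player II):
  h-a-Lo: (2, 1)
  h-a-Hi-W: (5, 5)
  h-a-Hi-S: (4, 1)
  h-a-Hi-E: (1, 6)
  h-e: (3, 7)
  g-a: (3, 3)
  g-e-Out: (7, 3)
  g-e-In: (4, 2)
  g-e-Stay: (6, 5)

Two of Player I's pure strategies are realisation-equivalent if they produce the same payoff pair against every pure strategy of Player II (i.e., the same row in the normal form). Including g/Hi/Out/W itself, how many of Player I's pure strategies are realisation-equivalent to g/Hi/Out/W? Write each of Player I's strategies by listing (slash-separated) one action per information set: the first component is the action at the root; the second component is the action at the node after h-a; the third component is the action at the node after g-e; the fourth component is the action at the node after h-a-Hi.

6

Row for g/Hi/Out/W (columns a, e): (3,3) (7,3).
Under g/Hi/Out/W, Player I's choice at the node after h-a and at the node after h-a-Hi can never be reached regardless of what Player II does, so varying those choices leaves every outcome unchanged.
Holding the reachable choices fixed and varying the unreachable ones freely already gives 2 × 3 = 6 equivalent strategies.
No other strategy reproduces this row, so those 6 are the full class: g/Lo/Out/W, g/Lo/Out/S, g/Lo/Out/E, g/Hi/Out/W, g/Hi/Out/S, g/Hi/Out/E.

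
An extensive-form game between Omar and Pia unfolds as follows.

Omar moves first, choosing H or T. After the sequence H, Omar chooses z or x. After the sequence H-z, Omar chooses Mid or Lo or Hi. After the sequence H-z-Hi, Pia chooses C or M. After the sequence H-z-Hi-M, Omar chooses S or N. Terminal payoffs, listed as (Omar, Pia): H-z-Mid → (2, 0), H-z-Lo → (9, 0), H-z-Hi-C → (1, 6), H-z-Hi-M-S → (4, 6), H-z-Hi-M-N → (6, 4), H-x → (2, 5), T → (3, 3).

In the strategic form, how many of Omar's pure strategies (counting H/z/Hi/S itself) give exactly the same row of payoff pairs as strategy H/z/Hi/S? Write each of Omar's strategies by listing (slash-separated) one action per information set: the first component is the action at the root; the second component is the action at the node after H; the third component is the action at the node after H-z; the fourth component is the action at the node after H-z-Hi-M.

1

Row for H/z/Hi/S (columns C, M): (1,6) (4,6).
Every one of Omar's information sets is on the play path for some reply by Pia when Omar follows H/z/Hi/S.
Changing the action at any of them therefore changes at least one column, so only H/z/Hi/S itself gives this row.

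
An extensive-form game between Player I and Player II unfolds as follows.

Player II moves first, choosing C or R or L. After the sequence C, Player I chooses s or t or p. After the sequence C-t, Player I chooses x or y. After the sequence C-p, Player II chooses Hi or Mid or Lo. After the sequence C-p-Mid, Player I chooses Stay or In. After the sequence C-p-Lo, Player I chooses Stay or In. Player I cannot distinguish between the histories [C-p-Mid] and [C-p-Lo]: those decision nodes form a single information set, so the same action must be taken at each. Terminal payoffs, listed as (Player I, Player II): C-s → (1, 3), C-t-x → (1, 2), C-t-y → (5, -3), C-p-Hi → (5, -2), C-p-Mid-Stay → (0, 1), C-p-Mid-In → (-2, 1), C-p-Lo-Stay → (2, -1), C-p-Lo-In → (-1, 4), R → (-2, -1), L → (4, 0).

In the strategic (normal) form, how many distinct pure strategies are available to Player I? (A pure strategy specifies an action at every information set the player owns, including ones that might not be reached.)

12

Player I owns the node after C with actions {s, t, p} — three choices.
Player I owns the node after C-t with actions {x, y} — two choices.
Player I owns the information set {C-p-Mid, C-p-Lo} with actions {Stay, In} — two choices.
A pure strategy fixes one action at each information set independently, so the count is the product 3 × 2 × 2 = 12.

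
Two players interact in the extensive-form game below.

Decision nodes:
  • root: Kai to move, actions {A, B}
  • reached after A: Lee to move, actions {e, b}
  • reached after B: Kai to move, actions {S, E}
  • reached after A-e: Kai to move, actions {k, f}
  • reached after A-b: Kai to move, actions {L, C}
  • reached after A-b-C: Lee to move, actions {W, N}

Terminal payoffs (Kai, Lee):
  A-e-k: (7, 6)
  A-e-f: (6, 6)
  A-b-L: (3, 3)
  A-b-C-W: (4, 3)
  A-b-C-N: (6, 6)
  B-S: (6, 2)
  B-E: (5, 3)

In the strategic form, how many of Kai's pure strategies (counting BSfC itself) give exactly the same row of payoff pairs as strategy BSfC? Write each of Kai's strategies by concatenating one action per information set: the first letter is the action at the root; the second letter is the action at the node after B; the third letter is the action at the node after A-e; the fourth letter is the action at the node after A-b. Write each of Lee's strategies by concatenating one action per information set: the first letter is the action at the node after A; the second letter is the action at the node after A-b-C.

Row for BSfC (columns eW, eN, bW, bN): (6,2) (6,2) (6,2) (6,2).
Under BSfC, Kai's choice at the node after A-e and at the node after A-b can never be reached regardless of what Lee does, so varying those choices leaves every outcome unchanged.
Holding the reachable choices fixed and varying the unreachable ones freely already gives 2 × 2 = 4 equivalent strategies.
No other strategy reproduces this row, so those 4 are the full class: BSkL, BSkC, BSfL, BSfC.

4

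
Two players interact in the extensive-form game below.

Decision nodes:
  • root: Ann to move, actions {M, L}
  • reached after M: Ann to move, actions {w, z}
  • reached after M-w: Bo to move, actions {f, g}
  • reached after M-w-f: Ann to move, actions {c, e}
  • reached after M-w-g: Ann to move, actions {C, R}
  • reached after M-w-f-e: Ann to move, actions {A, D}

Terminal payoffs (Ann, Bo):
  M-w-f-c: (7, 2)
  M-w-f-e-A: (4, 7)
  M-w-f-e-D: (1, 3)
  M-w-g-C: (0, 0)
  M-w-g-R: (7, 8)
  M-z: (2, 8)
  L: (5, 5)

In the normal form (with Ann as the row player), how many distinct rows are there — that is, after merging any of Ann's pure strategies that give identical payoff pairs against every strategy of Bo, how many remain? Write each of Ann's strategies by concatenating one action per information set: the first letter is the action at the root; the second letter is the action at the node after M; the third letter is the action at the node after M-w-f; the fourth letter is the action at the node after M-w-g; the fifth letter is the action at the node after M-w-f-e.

Ann has 32 pure strategies: MwcCA, MwcCD, MwcRA, MwcRD, MweCA, MweCD, MweRA, MweRD, MzcCA, MzcCD, MzcRA, MzcRD, MzeCA, MzeCD, MzeRA, MzeRD, LwcCA, LwcCD, LwcRA, LwcRD, LweCA, LweCD, LweRA, LweRD, LzcCA, LzcCD, LzcRA, LzcRD, LzeCA, LzeCD, LzeRA, LzeRD. Columns: f, g.
{MwcCA, MwcCD} → row (7,2) (0,0)
{MwcRA, MwcRD} → row (7,2) (7,8)
{MweCA} → row (4,7) (0,0)
{MweCD} → row (1,3) (0,0)
{MweRA} → row (4,7) (7,8)
{MweRD} → row (1,3) (7,8)
{MzcCA, MzcCD, MzcRA, MzcRD, MzeCA, MzeCD, MzeRA, MzeRD} → row (2,8) (2,8)
{LwcCA, LwcCD, LwcRA, LwcRD, LweCA, LweCD, LweRA, LweRD, LzcCA, LzcCD, LzcRA, LzcRD, LzeCA, LzeCD, LzeRA, LzeRD} → row (5,5) (5,5)
That's 8 distinct rows out of 32 strategies.

8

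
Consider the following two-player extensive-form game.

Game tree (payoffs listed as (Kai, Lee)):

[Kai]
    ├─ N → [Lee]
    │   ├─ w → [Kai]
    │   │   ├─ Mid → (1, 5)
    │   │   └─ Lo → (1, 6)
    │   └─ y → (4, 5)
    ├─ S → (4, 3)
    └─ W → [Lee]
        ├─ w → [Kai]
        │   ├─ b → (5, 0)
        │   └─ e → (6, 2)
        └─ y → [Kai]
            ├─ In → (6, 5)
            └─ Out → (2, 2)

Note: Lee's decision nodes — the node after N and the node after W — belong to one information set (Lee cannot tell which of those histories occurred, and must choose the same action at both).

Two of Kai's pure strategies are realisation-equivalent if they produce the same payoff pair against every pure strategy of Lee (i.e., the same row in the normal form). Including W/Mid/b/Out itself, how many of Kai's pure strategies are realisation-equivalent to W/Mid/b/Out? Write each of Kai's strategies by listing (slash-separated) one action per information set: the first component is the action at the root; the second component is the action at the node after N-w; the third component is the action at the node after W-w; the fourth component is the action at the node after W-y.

2

Row for W/Mid/b/Out (columns w, y): (5,0) (2,2).
Under W/Mid/b/Out, Kai's choice at the node after N-w can never be reached regardless of what Lee does, so varying those choices leaves every outcome unchanged.
Holding the reachable choices fixed and varying the unreachable one freely already gives 2 equivalent strategies.
No other strategy reproduces this row, so those 2 are the full class: W/Mid/b/Out, W/Lo/b/Out.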